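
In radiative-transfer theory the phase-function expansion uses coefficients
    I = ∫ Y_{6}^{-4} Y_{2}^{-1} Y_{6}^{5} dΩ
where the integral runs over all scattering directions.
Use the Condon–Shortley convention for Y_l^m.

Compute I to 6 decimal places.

-0.197649

Checks pass: Σm=0; 14 even; l₃=6∈[4,8].
(2·6+1)(2·2+1)(2·6+1) = 845
Δ: 2! 10! 2! / 15! → 1/90090
sum: t=0:+1/69120 t=1:−1/14400 t=2:+1/69120 = -7/172800
3j²(6 2 6; 0 0 0) = Δ·Π!·Σ² = 14/715  (sign -1)
sum: t=0:+1/7257600 t=1:−1/725760 = -1/806400
3j²(6 2 6; -4 -1 5) = Δ·Π!·Σ² = 27/910  (sign +1)
combine: 4πI² = 845·14/715·27/910 = 27/55
take √, sign -1: I = -0.19764945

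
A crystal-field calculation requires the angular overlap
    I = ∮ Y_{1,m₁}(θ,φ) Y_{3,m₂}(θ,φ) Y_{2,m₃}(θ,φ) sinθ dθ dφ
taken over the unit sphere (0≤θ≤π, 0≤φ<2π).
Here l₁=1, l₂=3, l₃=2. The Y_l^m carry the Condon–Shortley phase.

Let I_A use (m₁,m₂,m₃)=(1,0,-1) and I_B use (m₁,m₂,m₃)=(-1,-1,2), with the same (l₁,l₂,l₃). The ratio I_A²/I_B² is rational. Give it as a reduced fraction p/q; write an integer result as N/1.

l's match ⇒ only the (l;m) 3-j factors differ between A and B.
A: triangle coeff Δ(1,3,2) = 1/105; Σ_t [0,0]: t=0:+1/12 = 1/12; (3j)²=1/35 [(1 3 2; 1 0 -1)], sign=-1
B: triangle coeff Δ(1,3,2) = 1/105; Σ_t [2,2]: t=2:+1/48 = 1/48; (3j)²=1/105 [(1 3 2; -1 -1 2)], sign=+1
I_A²/I_B² = (1/35)/(1/105) = 3/1

3/1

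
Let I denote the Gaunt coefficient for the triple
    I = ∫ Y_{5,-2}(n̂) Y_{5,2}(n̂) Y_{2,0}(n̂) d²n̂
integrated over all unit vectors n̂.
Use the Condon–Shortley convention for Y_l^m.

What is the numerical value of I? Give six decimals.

Rules hold: Σm=0, L=12 even, 0≤2≤10.
N = 11·11·5 = 605
Δ = 8!·2!·2!/13! = 1/38610
Racah Σ t=3..5: t=3:−1/2880 t=4:+1/576 t=5:−1/2880 = 1/960
⇒ 3j(5 5 2; 0 0 0)² = 10/429, sgn +1
Racah Σ t=5..7: t=5:−1/2880 t=6:+1/1440 t=7:−1/20160 = 1/3360
⇒ 3j(5 5 2; -2 2 0)² = 6/715, sgn +1
4πI² = N·(3j₀)²·(3jₘ)² = 20/169
I = +1·√(0.118343/4π) = 0.09704356

0.097044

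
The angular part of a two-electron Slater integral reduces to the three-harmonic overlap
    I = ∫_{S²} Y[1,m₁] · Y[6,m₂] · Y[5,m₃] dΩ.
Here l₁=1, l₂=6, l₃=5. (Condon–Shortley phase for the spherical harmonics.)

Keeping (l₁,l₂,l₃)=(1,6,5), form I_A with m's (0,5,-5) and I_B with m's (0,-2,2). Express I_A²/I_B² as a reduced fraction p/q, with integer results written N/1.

11/32

l's match ⇒ only the (l;m) 3-j factors differ between A and B.
A: triangle coeff Δ(1,6,5) = 1/858; Σ_t [1,1]: t=1:−1/3628800 = -1/3628800; (3j)²=1/78 [(1 6 5; 0 5 -5)], sign=-1
B: triangle coeff Δ(1,6,5) = 1/858; Σ_t [1,1]: t=1:−1/30240 = -1/30240; (3j)²=16/429 [(1 6 5; 0 -2 2)], sign=+1
I_A²/I_B² = (1/78)/(16/429) = 11/32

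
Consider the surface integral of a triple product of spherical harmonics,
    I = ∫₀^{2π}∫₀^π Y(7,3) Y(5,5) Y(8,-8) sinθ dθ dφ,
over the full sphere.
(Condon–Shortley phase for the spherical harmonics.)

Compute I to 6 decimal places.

Rules hold: Σm=0, L=20 even, 2≤8≤12.
N = 15·11·17 = 2805
Δ = 4!·10!·6!/21! = 1/814773960
Racah Σ t=0..4: t=0:+1/87091200 t=1:−1/4976640 t=2:+1/2073600 t=3:−1/4976640 t=4:+1/87091200 = 1/9676800
⇒ 3j(7 5 8; 0 0 0)² = 360/46189, sgn +1
Racah Σ t=4..4: t=4:+1/62705664000 = 1/62705664000
⇒ 3j(7 5 8; 3 5 -8)² = 2/969, sgn +1
4πI² = N·(3j₀)²·(3jₘ)² = 3600/79781
I = +1·√(0.0451235/4π) = 0.05992342

0.059923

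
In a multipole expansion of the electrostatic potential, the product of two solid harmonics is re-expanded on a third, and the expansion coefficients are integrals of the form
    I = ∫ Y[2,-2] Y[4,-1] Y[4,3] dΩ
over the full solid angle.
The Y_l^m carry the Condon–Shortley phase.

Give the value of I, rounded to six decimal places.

Checks pass: Σm=0; 10 even; l₃=4∈[2,6].
(2·2+1)(2·4+1)(2·4+1) = 405
Δ: 2! 2! 6! / 11! → 1/13860
sum: t=0:+1/192 t=1:−1/36 t=2:+1/192 = -5/288
3j²(2 4 4; 0 0 0) = Δ·Π!·Σ² = 20/693  (sign -1)
sum: t=2:+1/480 = 1/480
3j²(2 4 4; -2 -1 3) = Δ·Π!·Σ² = 3/110  (sign -1)
combine: 4πI² = 405·20/693·3/110 = 270/847
take √, sign +1: I = 0.15927046

0.159270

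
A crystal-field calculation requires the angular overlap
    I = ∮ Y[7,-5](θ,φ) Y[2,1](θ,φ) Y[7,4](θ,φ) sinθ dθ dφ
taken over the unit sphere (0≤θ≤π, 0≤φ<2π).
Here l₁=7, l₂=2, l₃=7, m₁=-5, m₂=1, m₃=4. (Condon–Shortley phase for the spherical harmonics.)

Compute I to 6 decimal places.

m-sum 0 ✓  L=16 even ✓  5≤7≤9 ✓
Π(2lᵢ+1) = 15×5×15 = 1125
triangle coeff Δ(7,2,7) = 1/185640
Σ_t [0,2]: t=0:+1/2419200 t=1:−1/518400 t=2:+1/2419200 = -1/907200
(3j)²=56/3315 [(7 2 7; 0 0 0)], sign=+1
Σ_t [1,2]: t=1:−1/79833600 t=2:+1/14515200 = 1/17740800
(3j)²=729/30940 [(7 2 7; -5 1 4)], sign=-1
⇒ 4πI² = 21870/48841
I = (-1)√(21870/48841/(4π)) = -0.18876748

-0.188767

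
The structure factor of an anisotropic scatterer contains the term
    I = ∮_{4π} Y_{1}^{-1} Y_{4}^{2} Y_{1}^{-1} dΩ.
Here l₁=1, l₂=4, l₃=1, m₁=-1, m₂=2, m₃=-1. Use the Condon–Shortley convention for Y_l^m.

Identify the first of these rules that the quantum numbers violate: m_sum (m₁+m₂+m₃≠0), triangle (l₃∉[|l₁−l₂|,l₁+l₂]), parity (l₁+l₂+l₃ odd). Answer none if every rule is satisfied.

m₁+m₂+m₃ = -1 + 2 − 1 = 0  ✓
triangle: |1−4|=3 ≤ l₃=1 ≤ 1+4=5  ✗
parity: l₁+l₂+l₃ = 6 is even

triangle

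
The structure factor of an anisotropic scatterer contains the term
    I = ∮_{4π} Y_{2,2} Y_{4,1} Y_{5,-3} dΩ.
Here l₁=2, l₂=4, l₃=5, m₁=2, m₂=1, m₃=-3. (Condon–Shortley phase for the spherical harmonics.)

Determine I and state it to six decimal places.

0.000000

Σlᵢ=11 odd — θ-integrand is odd under cosθ→−cosθ; I=0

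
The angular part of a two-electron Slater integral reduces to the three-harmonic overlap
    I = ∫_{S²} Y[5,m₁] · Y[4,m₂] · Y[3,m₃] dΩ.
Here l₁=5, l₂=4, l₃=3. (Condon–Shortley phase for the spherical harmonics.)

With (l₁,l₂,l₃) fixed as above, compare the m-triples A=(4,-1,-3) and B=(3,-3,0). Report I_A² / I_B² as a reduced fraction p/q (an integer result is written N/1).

Shared (l₁,l₂,l₃)=(5,4,3): N and (l;000)² cancel in I_A²/I_B².
A: Δ = 6!·4!·2!/13! = 1/180180; Racah Σ t=1..1: t=1:−1/5760 = -1/5760; ⇒ 3j(5 4 3; 4 -1 -3)² = 9/286, sgn -1
B: Δ = 6!·4!·2!/13! = 1/180180; Racah Σ t=0..1: t=0:+1/2880 t=1:−1/1440 = -1/2880; ⇒ 3j(5 4 3; 3 -3 0)² = 7/715, sgn +1
I_A²/I_B² = (9/286)/(7/715) = 45/14

45/14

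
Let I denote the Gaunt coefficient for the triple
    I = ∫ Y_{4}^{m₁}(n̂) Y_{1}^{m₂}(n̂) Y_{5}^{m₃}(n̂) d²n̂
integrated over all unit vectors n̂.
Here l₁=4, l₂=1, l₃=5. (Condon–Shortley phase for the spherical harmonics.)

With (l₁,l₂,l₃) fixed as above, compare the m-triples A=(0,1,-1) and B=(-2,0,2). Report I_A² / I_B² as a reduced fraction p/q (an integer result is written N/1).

5/7

l's match ⇒ only the (l;m) 3-j factors differ between A and B.
A: triangle coeff Δ(4,1,5) = 1/495; Σ_t [0,0]: t=0:+1/1152 = 1/1152; (3j)²=1/33 [(4 1 5; 0 1 -1)], sign=+1
B: triangle coeff Δ(4,1,5) = 1/495; Σ_t [0,0]: t=0:+1/1440 = 1/1440; (3j)²=7/165 [(4 1 5; -2 0 2)], sign=-1
I_A²/I_B² = (1/33)/(7/165) = 5/7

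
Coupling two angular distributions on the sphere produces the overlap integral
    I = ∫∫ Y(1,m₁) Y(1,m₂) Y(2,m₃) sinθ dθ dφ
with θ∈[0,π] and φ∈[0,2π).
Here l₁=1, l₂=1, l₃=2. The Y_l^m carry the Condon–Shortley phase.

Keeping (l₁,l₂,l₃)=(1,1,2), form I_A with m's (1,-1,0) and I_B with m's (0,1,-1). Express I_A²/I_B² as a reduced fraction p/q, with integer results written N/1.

Same 1,1,2: normalisation and zero-m 3j drop out of the ratio.
A: Δ: 0! 2! 2! / 5! → 1/30; sum: t=0:+1/4 = 1/4; 3j²(1 1 2; 1 -1 0) = Δ·Π!·Σ² = 1/30  (sign +1)
B: Δ: 0! 2! 2! / 5! → 1/30; sum: t=0:+1/2 = 1/2; 3j²(1 1 2; 0 1 -1) = Δ·Π!·Σ² = 1/10  (sign -1)
I_A²/I_B² = (1/30)/(1/10) = 1/3

1/3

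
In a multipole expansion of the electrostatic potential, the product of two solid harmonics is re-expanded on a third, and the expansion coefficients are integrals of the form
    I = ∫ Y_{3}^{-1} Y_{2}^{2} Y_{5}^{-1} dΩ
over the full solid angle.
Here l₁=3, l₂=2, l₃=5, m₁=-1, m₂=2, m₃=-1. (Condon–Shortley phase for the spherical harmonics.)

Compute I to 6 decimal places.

Checks pass: Σm=0; 10 even; l₃=5∈[1,5].
(2·3+1)(2·2+1)(2·5+1) = 385
Δ: 0! 6! 4! / 11! → 1/2310
sum: t=0:+1/144 = 1/144
3j²(3 2 5; 0 0 0) = Δ·Π!·Σ² = 10/231  (sign -1)
sum: t=0:+1/1152 = 1/1152
3j²(3 2 5; -1 2 -1) = Δ·Π!·Σ² = 1/154  (sign +1)
combine: 4πI² = 385·10/231·1/154 = 25/231
take √, sign -1: I = -0.09280237

-0.092802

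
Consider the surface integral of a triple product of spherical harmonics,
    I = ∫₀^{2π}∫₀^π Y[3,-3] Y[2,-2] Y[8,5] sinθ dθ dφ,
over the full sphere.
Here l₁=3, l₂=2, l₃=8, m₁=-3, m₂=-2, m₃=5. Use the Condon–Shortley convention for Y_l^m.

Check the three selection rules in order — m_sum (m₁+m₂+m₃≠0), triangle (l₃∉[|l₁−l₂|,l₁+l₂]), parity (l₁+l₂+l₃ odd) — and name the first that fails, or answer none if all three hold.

triangle

m₁+m₂+m₃ = -3 − 2 + 5 = 0  ✓
triangle: |3−2|=1 ≤ l₃=8 ≤ 3+2=5  ✗
parity: l₁+l₂+l₃ = 13 is odd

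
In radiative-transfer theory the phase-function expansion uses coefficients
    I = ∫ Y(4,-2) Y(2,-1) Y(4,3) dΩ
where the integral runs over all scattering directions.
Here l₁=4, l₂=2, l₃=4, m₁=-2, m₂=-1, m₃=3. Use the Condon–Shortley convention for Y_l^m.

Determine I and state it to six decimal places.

Rules hold: Σm=0, L=10 even, 2≤4≤6.
N = 9·5·9 = 405
Δ = 2!·6!·2!/11! = 1/13860
Racah Σ t=0..2: t=0:+1/192 t=1:−1/36 t=2:+1/192 = -5/288
⇒ 3j(4 2 4; 0 0 0)² = 20/693, sgn -1
Racah Σ t=0..1: t=0:+1/1440 t=1:−1/240 = -1/288
⇒ 3j(4 2 4; -2 -1 3)² = 5/132, sgn +1
4πI² = N·(3j₀)²·(3jₘ)² = 375/847
I = -1·√(0.442739/4π) = -0.18770204

-0.187702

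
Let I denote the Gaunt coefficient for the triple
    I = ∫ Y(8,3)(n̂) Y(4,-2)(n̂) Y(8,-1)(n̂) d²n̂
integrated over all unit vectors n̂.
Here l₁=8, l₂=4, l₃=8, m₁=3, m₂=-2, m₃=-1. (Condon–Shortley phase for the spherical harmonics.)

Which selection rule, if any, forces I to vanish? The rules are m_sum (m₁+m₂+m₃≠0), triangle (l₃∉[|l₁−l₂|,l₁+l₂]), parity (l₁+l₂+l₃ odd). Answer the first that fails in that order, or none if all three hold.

azimuthal sum: 3 − 2 − 1 = 0  ✓
4 ≤ 8 ≤ 12 (triangle on l)  ✓
L = 8 + 4 + 8 = 20 (even)  ✓

none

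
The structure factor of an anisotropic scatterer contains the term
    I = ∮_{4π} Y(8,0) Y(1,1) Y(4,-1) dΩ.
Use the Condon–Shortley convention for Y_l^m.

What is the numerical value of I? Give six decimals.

|8−1|≤4≤8+1 violated ⇒ I = 0

0.000000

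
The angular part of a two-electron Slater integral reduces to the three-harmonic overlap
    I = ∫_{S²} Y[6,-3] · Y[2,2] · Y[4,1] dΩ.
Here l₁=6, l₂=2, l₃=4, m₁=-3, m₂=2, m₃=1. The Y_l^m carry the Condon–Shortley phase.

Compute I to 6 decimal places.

Rules hold: Σm=0, L=12 even, 4≤4≤8.
N = 13·5·9 = 585
Δ = 4!·8!·0!/13! = 1/6435
Racah Σ t=2..2: t=2:+1/2304 = 1/2304
⇒ 3j(6 2 4; 0 0 0)² = 5/143, sgn +1
Racah Σ t=4..4: t=4:+1/17280 = 1/17280
⇒ 3j(6 2 4; -3 2 1)² = 14/715, sgn -1
4πI² = N·(3j₀)²·(3jₘ)² = 630/1573
I = -1·√(0.400509/4π) = -0.17852580

-0.178526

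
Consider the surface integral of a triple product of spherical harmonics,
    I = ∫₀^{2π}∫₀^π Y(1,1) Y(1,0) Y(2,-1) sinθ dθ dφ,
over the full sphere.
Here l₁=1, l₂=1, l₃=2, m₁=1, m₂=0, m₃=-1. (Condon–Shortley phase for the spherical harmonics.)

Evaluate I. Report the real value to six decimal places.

-0.218510

m-sum 0 ✓  L=4 even ✓  0≤2≤2 ✓
Π(2lᵢ+1) = 3×3×5 = 45
triangle coeff Δ(1,1,2) = 1/30
Σ_t [0,0]: t=0:+1/1 = 1/1
(3j)²=2/15 [(1 1 2; 0 0 0)], sign=+1
Σ_t [0,0]: t=0:+1/2 = 1/2
(3j)²=1/10 [(1 1 2; 1 0 -1)], sign=-1
⇒ 4πI² = 3/5
I = (-1)√(3/5/(4π)) = -0.21850969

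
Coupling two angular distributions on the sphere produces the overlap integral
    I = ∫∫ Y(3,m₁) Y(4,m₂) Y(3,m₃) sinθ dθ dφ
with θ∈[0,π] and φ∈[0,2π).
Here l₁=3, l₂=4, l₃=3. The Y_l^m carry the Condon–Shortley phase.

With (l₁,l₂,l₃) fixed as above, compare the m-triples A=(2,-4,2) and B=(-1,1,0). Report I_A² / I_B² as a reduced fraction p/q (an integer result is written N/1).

14/3

l's match ⇒ only the (l;m) 3-j factors differ between A and B.
A: triangle coeff Δ(3,4,3) = 1/34650; Σ_t [0,0]: t=0:+1/576 = 1/576; (3j)²=5/99 [(3 4 3; 2 -4 2)], sign=-1
B: triangle coeff Δ(3,4,3) = 1/34650; Σ_t [2,4]: t=2:+1/48 t=3:−1/24 t=4:+1/288 = -5/288; (3j)²=5/462 [(3 4 3; -1 1 0)], sign=+1
I_A²/I_B² = (5/99)/(5/462) = 14/3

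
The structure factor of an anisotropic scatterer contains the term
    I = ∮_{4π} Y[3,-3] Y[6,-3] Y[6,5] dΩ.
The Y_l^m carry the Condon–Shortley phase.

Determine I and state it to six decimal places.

-3 − 3 + 5 = -1 ≠ 0: azimuthal integral kills it; I = 0

0.000000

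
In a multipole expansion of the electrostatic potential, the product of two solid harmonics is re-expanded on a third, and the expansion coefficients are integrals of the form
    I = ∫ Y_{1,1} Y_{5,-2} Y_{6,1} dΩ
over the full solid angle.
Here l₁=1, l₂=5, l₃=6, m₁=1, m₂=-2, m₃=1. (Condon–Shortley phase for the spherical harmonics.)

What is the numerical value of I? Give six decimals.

Rules hold: Σm=0, L=12 even, 4≤6≤6.
N = 3·11·13 = 429
Δ = 0!·2!·10!/13! = 1/858
Racah Σ t=0..0: t=0:+1/14400 = 1/14400
⇒ 3j(1 5 6; 0 0 0)² = 6/143, sgn +1
Racah Σ t=0..0: t=0:+1/60480 = 1/60480
⇒ 3j(1 5 6; 1 -2 1)² = 5/429, sgn -1
4πI² = N·(3j₀)²·(3jₘ)² = 30/143
I = -1·√(0.20979/4π) = -0.12920749

-0.129207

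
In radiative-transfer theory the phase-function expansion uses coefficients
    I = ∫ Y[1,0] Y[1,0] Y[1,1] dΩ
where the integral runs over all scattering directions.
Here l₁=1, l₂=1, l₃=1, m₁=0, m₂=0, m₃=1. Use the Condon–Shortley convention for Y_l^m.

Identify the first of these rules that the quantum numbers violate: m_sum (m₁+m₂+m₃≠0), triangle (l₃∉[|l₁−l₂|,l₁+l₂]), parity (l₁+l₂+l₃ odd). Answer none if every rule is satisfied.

Σmᵢ = 1  ✗
l₃∈[|l₁−l₂|,l₁+l₂]=[0,2], have l₃=1
Σlᵢ = 3 ⇒ odd

m_sum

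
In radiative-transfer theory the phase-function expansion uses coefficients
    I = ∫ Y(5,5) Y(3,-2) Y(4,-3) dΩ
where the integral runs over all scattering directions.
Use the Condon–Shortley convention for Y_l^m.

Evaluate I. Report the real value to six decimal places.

Rules hold: Σm=0, L=12 even, 2≤4≤8.
N = 11·7·9 = 693
Δ = 4!·6!·2!/13! = 1/180180
Racah Σ t=1..3: t=1:−1/576 t=2:+1/144 t=3:−1/576 = 1/288
⇒ 3j(5 3 4; 0 0 0)² = 20/1001, sgn +1
Racah Σ t=0..0: t=0:+1/17280 = 1/17280
⇒ 3j(5 3 4; 5 -2 -3)² = 35/858, sgn -1
4πI² = N·(3j₀)²·(3jₘ)² = 1050/1859
I = -1·√(0.56482/4π) = -0.21200691

-0.212007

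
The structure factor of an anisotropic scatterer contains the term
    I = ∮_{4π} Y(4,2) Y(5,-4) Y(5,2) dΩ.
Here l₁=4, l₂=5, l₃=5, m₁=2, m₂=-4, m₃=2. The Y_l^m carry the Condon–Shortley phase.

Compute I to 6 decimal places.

0.118854

m-sum 0 ✓  L=14 even ✓  1≤5≤9 ✓
Π(2lᵢ+1) = 9×11×11 = 1089
triangle coeff Δ(4,5,5) = 1/3153150
Σ_t [0,4]: t=0:+1/69120 t=1:−1/1728 t=2:+1/576 t=3:−1/1728 t=4:+1/69120 = 7/11520
(3j)²=2/143 [(4 5 5; 0 0 0)], sign=-1
Σ_t [0,1]: t=0:+1/11520 t=1:−1/25920 = 1/20736
(3j)²=5/429 [(4 5 5; 2 -4 2)], sign=-1
⇒ 4πI² = 30/169
I = (+1)√(30/169/(4π)) = 0.11885360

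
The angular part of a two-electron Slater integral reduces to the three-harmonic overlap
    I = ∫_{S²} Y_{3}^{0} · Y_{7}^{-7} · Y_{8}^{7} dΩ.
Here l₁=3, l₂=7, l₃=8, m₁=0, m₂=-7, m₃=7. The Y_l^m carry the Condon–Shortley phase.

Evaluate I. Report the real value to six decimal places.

Checks pass: Σm=0; 18 even; l₃=8∈[4,10].
(2·3+1)(2·7+1)(2·8+1) = 1785
Δ: 2! 4! 12! / 19! → 1/5290740
sum: t=0:+1/7257600 t=1:−1/2073600 t=2:+1/7257600 = -1/4838400
3j²(3 7 8; 0 0 0) = Δ·Π!·Σ² = 252/20995  (sign -1)
sum: t=0:+1/5748019200 = 1/5748019200
3j²(3 7 8; 0 -7 7) = Δ·Π!·Σ² = 91/3876  (sign -1)
combine: 4πI² = 1785·252/20995·91/3876 = 3087/6137
take √, sign +1: I = 0.20007154

0.200072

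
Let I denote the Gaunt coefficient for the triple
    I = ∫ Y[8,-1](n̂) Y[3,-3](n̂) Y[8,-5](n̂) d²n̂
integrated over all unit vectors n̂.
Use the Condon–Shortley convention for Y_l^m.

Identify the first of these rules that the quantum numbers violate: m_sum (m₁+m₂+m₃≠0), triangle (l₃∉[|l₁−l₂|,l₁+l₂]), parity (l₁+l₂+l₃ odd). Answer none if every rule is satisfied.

m_sum

Σmᵢ = -9  ✗
l₃∈[|l₁−l₂|,l₁+l₂]=[5,11], have l₃=8
Σlᵢ = 19 ⇒ odd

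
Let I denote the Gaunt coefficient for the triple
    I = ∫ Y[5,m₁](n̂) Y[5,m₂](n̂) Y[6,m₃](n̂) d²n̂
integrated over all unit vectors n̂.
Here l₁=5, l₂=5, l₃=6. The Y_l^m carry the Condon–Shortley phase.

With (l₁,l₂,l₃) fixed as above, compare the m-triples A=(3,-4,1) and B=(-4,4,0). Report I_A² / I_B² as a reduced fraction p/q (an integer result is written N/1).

l's match ⇒ only the (l;m) 3-j factors differ between A and B.
A: triangle coeff Δ(5,5,6) = 1/28588560; Σ_t [0,1]: t=0:+1/138240 t=1:−1/518400 = 11/2073600; (3j)²=77/4420 [(5 5 6; 3 -4 1)], sign=-1
B: triangle coeff Δ(5,5,6) = 1/28588560; Σ_t [3,4]: t=3:−1/3110400 t=4:+1/345600 = 1/388800; (3j)²=192/12155 [(5 5 6; -4 4 0)], sign=+1
I_A²/I_B² = (77/4420)/(192/12155) = 847/768

847/768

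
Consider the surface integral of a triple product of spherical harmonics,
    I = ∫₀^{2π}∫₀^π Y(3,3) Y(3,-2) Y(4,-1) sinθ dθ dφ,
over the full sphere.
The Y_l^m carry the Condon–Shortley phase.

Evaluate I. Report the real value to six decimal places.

0.140463

Checks pass: Σm=0; 10 even; l₃=4∈[0,6].
(2·3+1)(2·3+1)(2·4+1) = 441
Δ: 2! 4! 4! / 11! → 1/34650
sum: t=0:+1/72 t=1:−1/16 t=2:+1/72 = -5/144
3j²(3 3 4; 0 0 0) = Δ·Π!·Σ² = 2/77  (sign -1)
sum: t=0:+1/288 = 1/288
3j²(3 3 4; 3 -2 -1) = Δ·Π!·Σ² = 5/231  (sign -1)
combine: 4πI² = 441·2/77·5/231 = 30/121
take √, sign +1: I = 0.14046335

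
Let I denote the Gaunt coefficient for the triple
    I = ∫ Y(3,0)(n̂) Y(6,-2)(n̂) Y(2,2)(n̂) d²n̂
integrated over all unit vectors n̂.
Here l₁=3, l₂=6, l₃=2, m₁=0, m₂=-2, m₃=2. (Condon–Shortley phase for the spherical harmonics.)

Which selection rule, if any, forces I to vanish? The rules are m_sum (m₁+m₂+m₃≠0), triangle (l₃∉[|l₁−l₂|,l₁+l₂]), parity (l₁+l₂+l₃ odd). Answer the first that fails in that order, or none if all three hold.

triangle

azimuthal sum: 0 − 2 + 2 = 0  ✓
3 ≤ 2 ≤ 9 (triangle on l)  ✗
L = 3 + 6 + 2 = 11 (odd)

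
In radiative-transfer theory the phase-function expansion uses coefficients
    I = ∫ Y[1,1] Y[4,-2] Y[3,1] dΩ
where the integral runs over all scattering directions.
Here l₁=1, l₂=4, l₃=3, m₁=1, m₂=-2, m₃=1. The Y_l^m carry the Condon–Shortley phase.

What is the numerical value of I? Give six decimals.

0.238414

Checks pass: Σm=0; 8 even; l₃=3∈[3,5].
(2·1+1)(2·4+1)(2·3+1) = 189
Δ: 2! 0! 6! / 9! → 1/252
sum: t=1:−1/36 = -1/36
3j²(1 4 3; 0 0 0) = Δ·Π!·Σ² = 4/63  (sign +1)
sum: t=0:+1/96 = 1/96
3j²(1 4 3; 1 -2 1) = Δ·Π!·Σ² = 5/84  (sign +1)
combine: 4πI² = 189·4/63·5/84 = 5/7
take √, sign +1: I = 0.23841361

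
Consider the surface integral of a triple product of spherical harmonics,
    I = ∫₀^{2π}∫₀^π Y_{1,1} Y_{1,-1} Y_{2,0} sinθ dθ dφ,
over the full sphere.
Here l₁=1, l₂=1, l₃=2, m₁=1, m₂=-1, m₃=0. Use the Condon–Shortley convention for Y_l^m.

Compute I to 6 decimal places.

0.126157

m-sum 0 ✓  L=4 even ✓  0≤2≤2 ✓
Π(2lᵢ+1) = 3×3×5 = 45
triangle coeff Δ(1,1,2) = 1/30
Σ_t [0,0]: t=0:+1/1 = 1/1
(3j)²=2/15 [(1 1 2; 0 0 0)], sign=+1
Σ_t [0,0]: t=0:+1/4 = 1/4
(3j)²=1/30 [(1 1 2; 1 -1 0)], sign=+1
⇒ 4πI² = 1/5
I = (+1)√(1/5/(4π)) = 0.12615663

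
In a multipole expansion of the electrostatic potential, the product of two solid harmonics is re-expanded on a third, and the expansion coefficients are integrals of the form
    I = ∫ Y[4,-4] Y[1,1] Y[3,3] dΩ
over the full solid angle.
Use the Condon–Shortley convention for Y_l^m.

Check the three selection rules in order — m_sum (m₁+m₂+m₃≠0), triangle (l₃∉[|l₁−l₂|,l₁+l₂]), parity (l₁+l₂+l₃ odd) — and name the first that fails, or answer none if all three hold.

none

azimuthal sum: -4 + 1 + 3 = 0  ✓
3 ≤ 3 ≤ 5 (triangle on l)  ✓
L = 4 + 1 + 3 = 8 (even)  ✓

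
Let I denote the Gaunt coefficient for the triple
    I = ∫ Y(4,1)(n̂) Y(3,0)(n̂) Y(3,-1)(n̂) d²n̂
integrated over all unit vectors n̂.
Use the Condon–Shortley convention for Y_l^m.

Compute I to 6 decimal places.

-0.099323

m-sum 0 ✓  L=10 even ✓  1≤3≤7 ✓
Π(2lᵢ+1) = 9×7×7 = 441
triangle coeff Δ(4,3,3) = 1/34650
Σ_t [1,3]: t=1:−1/72 t=2:+1/16 t=3:−1/72 = 5/144
(3j)²=2/77 [(4 3 3; 0 0 0)], sign=-1
Σ_t [1,3]: t=1:−1/48 t=2:+1/24 t=3:−1/288 = 5/288
(3j)²=5/462 [(4 3 3; 1 0 -1)], sign=+1
⇒ 4πI² = 15/121
I = (-1)√(15/121/(4π)) = -0.09932258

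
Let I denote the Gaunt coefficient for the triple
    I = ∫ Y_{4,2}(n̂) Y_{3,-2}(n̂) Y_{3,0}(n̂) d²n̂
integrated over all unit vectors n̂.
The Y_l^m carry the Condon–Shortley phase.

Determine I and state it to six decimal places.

Checks pass: Σm=0; 10 even; l₃=3∈[1,7].
(2·4+1)(2·3+1)(2·3+1) = 441
Δ: 4! 4! 2! / 11! → 1/34650
sum: t=1:−1/72 t=2:+1/16 t=3:−1/72 = 5/144
3j²(4 3 3; 0 0 0) = Δ·Π!·Σ² = 2/77  (sign -1)
sum: t=0:+1/96 t=1:−1/72 = -1/288
3j²(4 3 3; 2 -2 0) = Δ·Π!·Σ² = 1/462  (sign +1)
combine: 4πI² = 441·2/77·1/462 = 3/121
take √, sign -1: I = -0.04441841

-0.044418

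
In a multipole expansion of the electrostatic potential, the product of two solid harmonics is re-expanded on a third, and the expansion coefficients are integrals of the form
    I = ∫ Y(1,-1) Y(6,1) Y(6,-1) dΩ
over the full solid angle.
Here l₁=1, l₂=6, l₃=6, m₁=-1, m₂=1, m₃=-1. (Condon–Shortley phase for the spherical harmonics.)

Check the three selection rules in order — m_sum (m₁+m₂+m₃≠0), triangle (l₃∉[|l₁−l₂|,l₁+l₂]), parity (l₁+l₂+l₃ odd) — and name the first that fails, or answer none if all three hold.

m_sum

azimuthal sum: -1 + 1 − 1 = -1  ✗
5 ≤ 6 ≤ 7 (triangle on l)
L = 1 + 6 + 6 = 13 (odd)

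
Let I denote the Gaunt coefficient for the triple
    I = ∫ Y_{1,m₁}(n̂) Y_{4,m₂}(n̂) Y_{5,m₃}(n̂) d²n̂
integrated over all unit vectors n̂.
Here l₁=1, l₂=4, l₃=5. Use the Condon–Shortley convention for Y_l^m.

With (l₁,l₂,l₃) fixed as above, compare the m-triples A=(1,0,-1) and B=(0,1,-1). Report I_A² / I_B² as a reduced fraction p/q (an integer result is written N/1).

Shared (l₁,l₂,l₃)=(1,4,5): N and (l;000)² cancel in I_A²/I_B².
A: Δ = 0!·2!·8!/11! = 1/495; Racah Σ t=0..0: t=0:+1/1152 = 1/1152; ⇒ 3j(1 4 5; 1 0 -1)² = 1/33, sgn +1
B: Δ = 0!·2!·8!/11! = 1/495; Racah Σ t=0..0: t=0:+1/720 = 1/720; ⇒ 3j(1 4 5; 0 1 -1)² = 8/165, sgn +1
I_A²/I_B² = (1/33)/(8/165) = 5/8

5/8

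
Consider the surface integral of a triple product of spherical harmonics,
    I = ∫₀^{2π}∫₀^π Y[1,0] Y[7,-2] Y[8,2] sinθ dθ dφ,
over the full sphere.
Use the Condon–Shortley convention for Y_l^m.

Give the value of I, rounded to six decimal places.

m-sum 0 ✓  L=16 even ✓  6≤8≤8 ✓
Π(2lᵢ+1) = 3×15×17 = 765
triangle coeff Δ(1,7,8) = 1/2040
Σ_t [0,0]: t=0:+1/25401600 = 1/25401600
(3j)²=8/255 [(1 7 8; 0 0 0)], sign=+1
Σ_t [0,0]: t=0:+1/43545600 = 1/43545600
(3j)²=1/34 [(1 7 8; 0 -2 2)], sign=+1
⇒ 4πI² = 12/17
I = (+1)√(12/17/(4π)) = 0.23700703

0.237007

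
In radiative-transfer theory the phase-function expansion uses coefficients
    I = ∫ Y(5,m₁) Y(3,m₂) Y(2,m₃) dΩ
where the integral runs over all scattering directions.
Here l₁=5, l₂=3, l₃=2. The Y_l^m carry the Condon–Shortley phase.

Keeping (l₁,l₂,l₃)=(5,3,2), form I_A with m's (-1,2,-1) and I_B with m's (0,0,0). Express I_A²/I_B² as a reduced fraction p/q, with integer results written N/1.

6/25

Same 5,3,2: normalisation and zero-m 3j drop out of the ratio.
A: Δ: 6! 4! 0! / 11! → 1/2310; sum: t=5:−1/720 = -1/720; 3j²(5 3 2; -1 2 -1) = Δ·Π!·Σ² = 4/385  (sign +1)
B: Δ: 6! 4! 0! / 11! → 1/2310; sum: t=3:−1/144 = -1/144; 3j²(5 3 2; 0 0 0) = Δ·Π!·Σ² = 10/231  (sign -1)
I_A²/I_B² = (4/385)/(10/231) = 6/25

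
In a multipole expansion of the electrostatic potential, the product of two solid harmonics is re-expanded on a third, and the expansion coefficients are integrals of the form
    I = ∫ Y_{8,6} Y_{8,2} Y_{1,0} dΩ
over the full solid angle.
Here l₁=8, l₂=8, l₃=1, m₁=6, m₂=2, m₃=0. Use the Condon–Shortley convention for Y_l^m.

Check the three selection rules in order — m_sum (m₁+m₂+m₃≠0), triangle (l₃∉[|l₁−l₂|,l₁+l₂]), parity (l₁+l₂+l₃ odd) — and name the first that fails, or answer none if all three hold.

m₁+m₂+m₃ = 6 + 2 + 0 = 8  ✗
triangle: |8−8|=0 ≤ l₃=1 ≤ 8+8=16
parity: l₁+l₂+l₃ = 17 is odd

m_sum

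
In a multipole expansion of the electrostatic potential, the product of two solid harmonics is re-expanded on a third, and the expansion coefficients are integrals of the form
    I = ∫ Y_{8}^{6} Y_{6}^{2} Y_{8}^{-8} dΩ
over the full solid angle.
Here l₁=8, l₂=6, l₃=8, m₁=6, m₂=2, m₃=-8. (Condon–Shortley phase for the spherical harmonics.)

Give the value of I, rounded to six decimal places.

m-sum 0 ✓  L=22 even ✓  2≤8≤14 ✓
Π(2lᵢ+1) = 17×13×17 = 3757
triangle coeff Δ(8,6,8) = 1/13742520792
Σ_t [0,6]: t=0:+1/41803776000 t=1:−1/435456000 t=2:+1/39813120 t=3:−1/18662400 t=4:+1/39813120 t=5:−1/435456000 t=6:+1/41803776000 = -11/1393459200
(3j)²=600/96577 [(8 6 8; 0 0 0)], sign=-1
Σ_t [2,2]: t=2:+1/125411328000 = 1/125411328000
(3j)²=364/22287 [(8 6 8; 6 2 -8)], sign=+1
⇒ 4πI² = 72800/190969
I = (-1)√(72800/190969/(4π)) = -0.17417239

-0.174172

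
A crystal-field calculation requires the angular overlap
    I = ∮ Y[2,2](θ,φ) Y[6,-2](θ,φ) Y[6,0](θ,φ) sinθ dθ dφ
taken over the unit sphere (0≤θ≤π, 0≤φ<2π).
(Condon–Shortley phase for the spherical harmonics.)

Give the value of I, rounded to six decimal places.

-0.191909

Checks pass: Σm=0; 14 even; l₃=6∈[4,8].
(2·2+1)(2·6+1)(2·6+1) = 845
Δ: 2! 2! 10! / 15! → 1/90090
sum: t=0:+1/69120 t=1:−1/14400 t=2:+1/69120 = -7/172800
3j²(2 6 6; 0 0 0) = Δ·Π!·Σ² = 14/715  (sign -1)
sum: t=0:+1/69120 = 1/69120
3j²(2 6 6; 2 -2 0) = Δ·Π!·Σ² = 4/143  (sign +1)
combine: 4πI² = 845·14/715·4/143 = 56/121
take √, sign -1: I = -0.19190947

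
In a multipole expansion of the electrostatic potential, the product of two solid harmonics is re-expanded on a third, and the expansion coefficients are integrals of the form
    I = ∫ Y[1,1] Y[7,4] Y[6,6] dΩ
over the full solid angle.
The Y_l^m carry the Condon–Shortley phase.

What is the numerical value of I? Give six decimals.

1 + 4 + 6 = 11 ≠ 0: azimuthal integral kills it; I = 0

0.000000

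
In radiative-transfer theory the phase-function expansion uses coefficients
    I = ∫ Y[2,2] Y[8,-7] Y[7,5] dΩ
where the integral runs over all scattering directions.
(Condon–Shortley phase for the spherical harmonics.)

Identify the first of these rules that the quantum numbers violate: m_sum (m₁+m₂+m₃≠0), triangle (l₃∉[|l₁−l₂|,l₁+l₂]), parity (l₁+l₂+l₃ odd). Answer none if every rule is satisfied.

parity

azimuthal sum: 2 − 7 + 5 = 0  ✓
6 ≤ 7 ≤ 10 (triangle on l)  ✓
L = 2 + 8 + 7 = 17 (odd)  ✗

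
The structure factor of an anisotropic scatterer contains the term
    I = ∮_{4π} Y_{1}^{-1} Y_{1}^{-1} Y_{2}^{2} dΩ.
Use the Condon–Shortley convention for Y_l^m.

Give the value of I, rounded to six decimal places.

Checks pass: Σm=0; 4 even; l₃=2∈[0,2].
(2·1+1)(2·1+1)(2·2+1) = 45
Δ: 0! 2! 2! / 5! → 1/30
sum: t=0:+1/1 = 1/1
3j²(1 1 2; 0 0 0) = Δ·Π!·Σ² = 2/15  (sign +1)
sum: t=0:+1/4 = 1/4
3j²(1 1 2; -1 -1 2) = Δ·Π!·Σ² = 1/5  (sign +1)
combine: 4πI² = 45·2/15·1/5 = 6/5
take √, sign +1: I = 0.30901936

0.309019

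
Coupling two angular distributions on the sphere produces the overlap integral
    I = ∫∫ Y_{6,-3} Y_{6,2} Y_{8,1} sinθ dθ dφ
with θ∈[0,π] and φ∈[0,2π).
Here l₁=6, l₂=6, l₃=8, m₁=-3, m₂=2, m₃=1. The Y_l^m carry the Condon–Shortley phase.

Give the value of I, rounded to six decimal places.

0.060184

m-sum 0 ✓  L=20 even ✓  0≤8≤12 ✓
Π(2lᵢ+1) = 13×13×17 = 2873
triangle coeff Δ(6,6,8) = 1/1309458150
Σ_t [0,4]: t=0:+1/49766400 t=1:−1/3110400 t=2:+1/1327104 t=3:−1/3110400 t=4:+1/49766400 = 1/6635520
(3j)²=350/46189 [(6 6 8; 0 0 0)], sign=+1
Σ_t [1,4]: t=1:−1/1219276800 t=2:+1/29030400 t=3:−1/6220800 t=4:+1/9953280 = -13/487710720
(3j)²=52/24871 [(6 6 8; -3 2 1)], sign=+1
⇒ 4πI² = 33800/742577
I = (+1)√(33800/742577/(4π)) = 0.06018422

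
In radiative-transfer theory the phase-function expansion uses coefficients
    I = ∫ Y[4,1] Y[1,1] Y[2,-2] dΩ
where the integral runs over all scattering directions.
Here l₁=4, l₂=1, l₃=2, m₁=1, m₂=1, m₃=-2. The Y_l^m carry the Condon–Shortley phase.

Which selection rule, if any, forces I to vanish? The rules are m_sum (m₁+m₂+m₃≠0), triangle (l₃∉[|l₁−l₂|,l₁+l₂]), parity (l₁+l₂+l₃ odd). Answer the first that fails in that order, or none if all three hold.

Σmᵢ = 0  ✓
l₃∈[|l₁−l₂|,l₁+l₂]=[3,5], have l₃=2  ✗
Σlᵢ = 7 ⇒ odd

triangle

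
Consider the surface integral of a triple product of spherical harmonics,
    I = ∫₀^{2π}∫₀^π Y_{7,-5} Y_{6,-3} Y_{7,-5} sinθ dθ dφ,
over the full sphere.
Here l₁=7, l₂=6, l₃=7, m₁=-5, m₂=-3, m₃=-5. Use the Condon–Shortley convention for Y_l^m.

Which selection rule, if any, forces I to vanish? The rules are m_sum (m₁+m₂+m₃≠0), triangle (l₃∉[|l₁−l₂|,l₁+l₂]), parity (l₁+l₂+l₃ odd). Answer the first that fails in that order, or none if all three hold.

m_sum

azimuthal sum: -5 − 3 − 5 = -13  ✗
1 ≤ 7 ≤ 13 (triangle on l)
L = 7 + 6 + 7 = 20 (even)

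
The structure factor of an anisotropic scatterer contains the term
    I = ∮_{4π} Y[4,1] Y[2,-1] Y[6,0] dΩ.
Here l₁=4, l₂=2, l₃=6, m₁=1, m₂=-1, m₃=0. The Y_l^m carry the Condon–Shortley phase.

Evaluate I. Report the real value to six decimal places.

0.174223

Rules hold: Σm=0, L=12 even, 2≤6≤6.
N = 9·5·13 = 585
Δ = 0!·8!·4!/13! = 1/6435
Racah Σ t=0..0: t=0:+1/2304 = 1/2304
⇒ 3j(4 2 6; 0 0 0)² = 5/143, sgn +1
Racah Σ t=0..0: t=0:+1/4320 = 1/4320
⇒ 3j(4 2 6; 1 -1 0)² = 8/429, sgn +1
4πI² = N·(3j₀)²·(3jₘ)² = 600/1573
I = +1·√(0.381437/4π) = 0.17422334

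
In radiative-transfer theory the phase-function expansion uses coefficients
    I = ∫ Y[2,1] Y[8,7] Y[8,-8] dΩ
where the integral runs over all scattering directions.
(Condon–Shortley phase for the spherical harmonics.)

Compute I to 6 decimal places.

0.162642

Checks pass: Σm=0; 18 even; l₃=8∈[6,10].
(2·2+1)(2·8+1)(2·8+1) = 1445
Δ: 2! 2! 14! / 19! → 1/348840
sum: t=0:+1/116121600 t=1:−1/25401600 t=2:+1/116121600 = -1/45158400
3j²(2 8 8; 0 0 0) = Δ·Π!·Σ² = 24/1615  (sign -1)
sum: t=1:−1/174356582400 = -1/174356582400
3j²(2 8 8; 1 7 -8) = Δ·Π!·Σ² = 5/323  (sign -1)
combine: 4πI² = 1445·24/1615·5/323 = 120/361
take √, sign +1: I = 0.16264177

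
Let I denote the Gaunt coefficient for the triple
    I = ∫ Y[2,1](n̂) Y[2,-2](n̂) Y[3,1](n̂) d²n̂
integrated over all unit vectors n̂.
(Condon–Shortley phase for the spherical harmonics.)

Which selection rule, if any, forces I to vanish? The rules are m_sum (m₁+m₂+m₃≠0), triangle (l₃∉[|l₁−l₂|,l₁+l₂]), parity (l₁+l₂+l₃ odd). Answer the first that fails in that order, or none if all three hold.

parity

azimuthal sum: 1 − 2 + 1 = 0  ✓
0 ≤ 3 ≤ 4 (triangle on l)  ✓
L = 2 + 2 + 3 = 7 (odd)  ✗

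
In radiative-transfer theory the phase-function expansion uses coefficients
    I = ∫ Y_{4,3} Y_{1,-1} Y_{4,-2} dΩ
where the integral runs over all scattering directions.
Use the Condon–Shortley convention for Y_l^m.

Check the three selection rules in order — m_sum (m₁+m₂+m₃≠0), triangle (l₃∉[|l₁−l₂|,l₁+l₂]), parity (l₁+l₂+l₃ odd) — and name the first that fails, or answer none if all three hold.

Σmᵢ = 0  ✓
l₃∈[|l₁−l₂|,l₁+l₂]=[3,5], have l₃=4  ✓
Σlᵢ = 9 ⇒ odd  ✗

parity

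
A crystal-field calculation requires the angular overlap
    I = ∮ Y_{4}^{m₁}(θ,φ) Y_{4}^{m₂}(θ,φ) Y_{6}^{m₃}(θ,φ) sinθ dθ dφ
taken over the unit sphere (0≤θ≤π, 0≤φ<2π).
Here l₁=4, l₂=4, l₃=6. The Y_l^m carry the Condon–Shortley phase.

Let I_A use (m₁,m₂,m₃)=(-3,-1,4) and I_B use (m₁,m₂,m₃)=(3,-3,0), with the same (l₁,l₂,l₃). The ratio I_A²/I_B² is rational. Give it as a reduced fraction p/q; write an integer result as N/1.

l's match ⇒ only the (l;m) 3-j factors differ between A and B.
A: triangle coeff Δ(4,4,6) = 1/1261260; Σ_t [1,2]: t=1:−1/34560 t=2:+1/28800 = 1/172800; (3j)²=1/1430 [(4 4 6; -3 -1 4)], sign=+1
B: triangle coeff Δ(4,4,6) = 1/1261260; Σ_t [0,1]: t=0:+1/28800 t=1:−1/518400 = 17/518400; (3j)²=289/25740 [(4 4 6; 3 -3 0)], sign=+1
I_A²/I_B² = (1/1430)/(289/25740) = 18/289

18/289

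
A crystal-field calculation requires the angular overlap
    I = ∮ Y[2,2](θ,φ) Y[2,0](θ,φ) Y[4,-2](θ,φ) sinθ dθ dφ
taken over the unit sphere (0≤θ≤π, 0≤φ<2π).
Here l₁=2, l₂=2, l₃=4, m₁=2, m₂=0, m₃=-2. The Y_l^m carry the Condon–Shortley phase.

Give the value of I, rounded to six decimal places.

0.156078

Checks pass: Σm=0; 8 even; l₃=4∈[0,4].
(2·2+1)(2·2+1)(2·4+1) = 225
Δ: 0! 4! 4! / 9! → 1/630
sum: t=0:+1/16 = 1/16
3j²(2 2 4; 0 0 0) = Δ·Π!·Σ² = 2/35  (sign +1)
sum: t=0:+1/96 = 1/96
3j²(2 2 4; 2 0 -2) = Δ·Π!·Σ² = 1/42  (sign +1)
combine: 4πI² = 225·2/35·1/42 = 15/49
take √, sign +1: I = 0.15607835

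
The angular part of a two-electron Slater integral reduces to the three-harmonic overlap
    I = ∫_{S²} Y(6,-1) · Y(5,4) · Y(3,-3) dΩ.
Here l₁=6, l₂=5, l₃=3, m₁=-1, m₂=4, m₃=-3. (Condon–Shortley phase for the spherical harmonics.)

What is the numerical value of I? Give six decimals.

m-sum 0 ✓  L=14 even ✓  1≤3≤11 ✓
Π(2lᵢ+1) = 13×11×7 = 1001
triangle coeff Δ(6,5,3) = 1/675675
Σ_t [3,5]: t=3:−1/8640 t=4:+1/2304 t=5:−1/8640 = 7/34560
(3j)²=7/429 [(6 5 3; 0 0 0)], sign=-1
Σ_t [7,7]: t=7:−1/241920 = -1/241920
(3j)²=4/1001 [(6 5 3; -1 4 -3)], sign=-1
⇒ 4πI² = 28/429
I = (+1)√(28/429/(4π)) = 0.07206849

0.072068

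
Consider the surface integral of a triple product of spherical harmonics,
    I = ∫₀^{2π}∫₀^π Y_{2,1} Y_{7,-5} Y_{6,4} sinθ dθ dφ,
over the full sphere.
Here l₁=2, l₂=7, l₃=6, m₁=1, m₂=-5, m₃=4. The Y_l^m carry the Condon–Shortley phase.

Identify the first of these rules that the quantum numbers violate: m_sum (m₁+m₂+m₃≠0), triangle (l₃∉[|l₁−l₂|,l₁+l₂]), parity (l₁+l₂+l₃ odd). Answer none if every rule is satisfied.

Σmᵢ = 0  ✓
l₃∈[|l₁−l₂|,l₁+l₂]=[5,9], have l₃=6  ✓
Σlᵢ = 15 ⇒ odd  ✗

parity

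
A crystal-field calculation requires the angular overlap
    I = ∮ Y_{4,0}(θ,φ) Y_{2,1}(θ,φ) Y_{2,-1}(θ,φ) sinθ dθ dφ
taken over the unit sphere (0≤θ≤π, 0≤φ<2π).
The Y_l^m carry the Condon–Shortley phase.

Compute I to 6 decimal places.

Rules hold: Σm=0, L=8 even, 2≤2≤6.
N = 9·5·5 = 225
Δ = 4!·4!·0!/9! = 1/630
Racah Σ t=2..2: t=2:+1/16 = 1/16
⇒ 3j(4 2 2; 0 0 0)² = 2/35, sgn +1
Racah Σ t=3..3: t=3:−1/36 = -1/36
⇒ 3j(4 2 2; 0 1 -1)² = 8/315, sgn +1
4πI² = N·(3j₀)²·(3jₘ)² = 16/49
I = +1·√(0.326531/4π) = 0.16119702

0.161197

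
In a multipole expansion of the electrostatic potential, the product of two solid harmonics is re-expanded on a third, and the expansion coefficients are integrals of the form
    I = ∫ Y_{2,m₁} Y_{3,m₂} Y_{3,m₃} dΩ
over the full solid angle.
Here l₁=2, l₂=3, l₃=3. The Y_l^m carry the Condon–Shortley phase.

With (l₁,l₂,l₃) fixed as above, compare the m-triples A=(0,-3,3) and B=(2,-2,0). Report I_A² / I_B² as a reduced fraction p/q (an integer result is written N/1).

Same 2,3,3: normalisation and zero-m 3j drop out of the ratio.
A: Δ: 2! 2! 4! / 9! → 1/3780; sum: t=0:+1/96 = 1/96; 3j²(2 3 3; 0 -3 3) = Δ·Π!·Σ² = 5/84  (sign +1)
B: Δ: 2! 2! 4! / 9! → 1/3780; sum: t=0:+1/24 = 1/24; 3j²(2 3 3; 2 -2 0) = Δ·Π!·Σ² = 1/21  (sign -1)
I_A²/I_B² = (5/84)/(1/21) = 5/4

5/4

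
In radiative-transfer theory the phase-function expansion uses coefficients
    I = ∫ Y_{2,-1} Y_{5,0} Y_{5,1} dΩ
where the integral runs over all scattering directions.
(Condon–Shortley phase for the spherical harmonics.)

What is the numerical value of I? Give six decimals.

Checks pass: Σm=0; 12 even; l₃=5∈[3,7].
(2·2+1)(2·5+1)(2·5+1) = 605
Δ: 2! 2! 8! / 13! → 1/38610
sum: t=0:+1/2880 t=1:−1/576 t=2:+1/2880 = -1/960
3j²(2 5 5; 0 0 0) = Δ·Π!·Σ² = 10/429  (sign +1)
sum: t=1:−1/1152 t=2:+1/1440 = -1/5760
3j²(2 5 5; -1 0 1) = Δ·Π!·Σ² = 1/858  (sign -1)
combine: 4πI² = 605·10/429·1/858 = 25/1521
take √, sign -1: I = -0.03616600

-0.036166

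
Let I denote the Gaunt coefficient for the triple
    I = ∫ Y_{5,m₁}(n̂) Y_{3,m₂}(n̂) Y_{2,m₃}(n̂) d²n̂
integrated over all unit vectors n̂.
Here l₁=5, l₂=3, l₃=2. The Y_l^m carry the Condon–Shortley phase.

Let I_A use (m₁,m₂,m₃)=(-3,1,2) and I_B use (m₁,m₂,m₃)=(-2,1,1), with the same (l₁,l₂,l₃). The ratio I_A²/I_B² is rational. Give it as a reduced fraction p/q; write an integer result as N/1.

2/3

Shared (l₁,l₂,l₃)=(5,3,2): N and (l;000)² cancel in I_A²/I_B².
A: Δ = 6!·4!·0!/11! = 1/2310; Racah Σ t=4..4: t=4:+1/1152 = 1/1152; ⇒ 3j(5 3 2; -3 1 2)² = 1/33, sgn +1
B: Δ = 6!·4!·0!/11! = 1/2310; Racah Σ t=4..4: t=4:+1/288 = 1/288; ⇒ 3j(5 3 2; -2 1 1)² = 1/22, sgn -1
I_A²/I_B² = (1/33)/(1/22) = 2/3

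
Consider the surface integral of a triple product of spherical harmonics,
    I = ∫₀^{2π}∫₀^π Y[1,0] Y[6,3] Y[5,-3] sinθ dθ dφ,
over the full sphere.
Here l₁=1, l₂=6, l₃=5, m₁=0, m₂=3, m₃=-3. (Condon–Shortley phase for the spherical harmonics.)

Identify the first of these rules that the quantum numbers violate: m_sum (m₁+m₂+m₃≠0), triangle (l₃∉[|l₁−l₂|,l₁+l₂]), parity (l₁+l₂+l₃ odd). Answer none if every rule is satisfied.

none

m₁+m₂+m₃ = 0 + 3 − 3 = 0  ✓
triangle: |1−6|=5 ≤ l₃=5 ≤ 1+6=7  ✓
parity: l₁+l₂+l₃ = 12 is even  ✓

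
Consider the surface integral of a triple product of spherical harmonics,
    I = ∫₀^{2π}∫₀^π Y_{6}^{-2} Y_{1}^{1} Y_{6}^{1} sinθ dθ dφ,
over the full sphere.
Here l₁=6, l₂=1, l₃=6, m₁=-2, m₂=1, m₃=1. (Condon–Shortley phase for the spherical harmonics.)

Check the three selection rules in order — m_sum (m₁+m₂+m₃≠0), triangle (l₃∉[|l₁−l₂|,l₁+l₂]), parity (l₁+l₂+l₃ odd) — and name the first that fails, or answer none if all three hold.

m₁+m₂+m₃ = -2 + 1 + 1 = 0  ✓
triangle: |6−1|=5 ≤ l₃=6 ≤ 6+1=7  ✓
parity: l₁+l₂+l₃ = 13 is odd  ✗

parity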